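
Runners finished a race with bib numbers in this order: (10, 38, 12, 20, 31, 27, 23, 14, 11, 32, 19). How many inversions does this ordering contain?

Element-by-element contributions:
10: 0
38: 9
12: 1
20: 3
31: 5
27: 4
23: 3
14: 1
11: 0
32: 1
19: 0
Sum: 0 + 9 + 1 + 3 + 5 + 4 + 3 + 1 + 0 + 1 + 0 = 27

27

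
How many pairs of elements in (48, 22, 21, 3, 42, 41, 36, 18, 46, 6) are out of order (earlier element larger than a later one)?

Element-by-element contributions:
48: 9
22: 4
21: 3
3: 0
42: 4
41: 3
36: 2
18: 1
46: 1
6: 0
Sum: 9 + 4 + 3 + 0 + 4 + 3 + 2 + 1 + 1 + 0 = 27

27 inversions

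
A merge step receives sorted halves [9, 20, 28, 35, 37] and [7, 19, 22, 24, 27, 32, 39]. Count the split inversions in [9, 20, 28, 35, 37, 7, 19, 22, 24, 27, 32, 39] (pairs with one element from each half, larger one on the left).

20 split inversions

Take each right-half value and tally the left-half values above it:
r = 7: 9, 20, 28, 35, 37 → 5
r = 19: 20, 28, 35, 37 → 4
r = 22: 28, 35, 37 → 3
r = 24: 28, 35, 37 → 3
r = 27: 28, 35, 37 → 3
r = 32: 35, 37 → 2
r = 39: none → 0
Cross-inversions: 5 + 4 + 3 + 3 + 3 + 2 + 0 = 20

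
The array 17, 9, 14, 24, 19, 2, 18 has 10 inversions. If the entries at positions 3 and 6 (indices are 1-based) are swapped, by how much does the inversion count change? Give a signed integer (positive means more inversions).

-1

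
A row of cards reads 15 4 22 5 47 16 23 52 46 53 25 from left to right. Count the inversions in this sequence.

12

For each element, count later entries that are smaller:
15 → 4, 5 → 2
4 → none → 0
22 → 5, 16 → 2
5 → none → 0
47 → 16, 23, 46, 25 → 4
16 → none → 0
23 → none → 0
52 → 46, 25 → 2
46 → 25 → 1
53 → 25 → 1
25 → none → 0
Sum: 2 + 0 + 2 + 0 + 4 + 0 + 0 + 2 + 1 + 1 + 0 = 12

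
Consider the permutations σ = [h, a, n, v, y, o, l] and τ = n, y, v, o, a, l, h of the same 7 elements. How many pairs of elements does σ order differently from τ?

11

Assign each item its position (1..7) in the first ordering, then rewrite the second ordering as that position sequence:
positions: h→1, a→2, n→3, v→4, y→5, o→6, l→7
second ordering as positions: [3, 5, 4, 6, 2, 7, 1]
Discordant pairs = inversions in this position sequence.
3: 2, 1 → 2
5: 4, 2, 1 → 3
4: 2, 1 → 2
6: 2, 1 → 2
2: 1 → 1
7: 1 → 1
1: 0
Total: 2 + 3 + 2 + 2 + 1 + 1 + 0 = 11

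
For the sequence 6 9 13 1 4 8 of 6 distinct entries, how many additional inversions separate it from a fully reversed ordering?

7 inversions short

Maximum inversions for 6 distinct elements is C(6, 2) = 6·5/2 = 15.
Current inversions — for each element, count later smaller elements:
6: 2
9: 3
13: 3
1: 0
4: 0
8: 0
Current total: 2 + 3 + 3 + 0 + 0 + 0 = 8
Shortfall: 15 − 8 = 7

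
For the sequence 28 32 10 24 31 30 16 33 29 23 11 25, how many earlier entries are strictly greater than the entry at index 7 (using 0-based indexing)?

0

The element at index 7 is 33.
Elements before it: 28, 32, 10, 24, 31, 30, 16
None of them are larger than 33.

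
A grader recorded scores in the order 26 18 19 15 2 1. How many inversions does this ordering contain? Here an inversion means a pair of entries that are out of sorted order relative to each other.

Count, for each position, how many later elements it exceeds:
26: 5
18: 3
19: 3
15: 2
2: 1
1: 0
Sum: 5 + 3 + 3 + 2 + 1 + 0 = 14

14 out-of-order pairs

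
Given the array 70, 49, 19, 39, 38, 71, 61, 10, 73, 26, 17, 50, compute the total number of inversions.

37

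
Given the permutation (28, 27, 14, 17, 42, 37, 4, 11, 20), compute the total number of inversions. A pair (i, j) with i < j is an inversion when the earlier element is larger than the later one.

For each element, count later entries that are smaller:
28: 6
27: 5
14: 2
17: 2
42: 4
37: 3
4: 0
11: 0
20: 0
Sum: 6 + 5 + 2 + 2 + 4 + 3 + 0 + 0 + 0 = 22

22 inversions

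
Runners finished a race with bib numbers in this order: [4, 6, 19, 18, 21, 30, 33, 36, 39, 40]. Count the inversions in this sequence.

1 inversion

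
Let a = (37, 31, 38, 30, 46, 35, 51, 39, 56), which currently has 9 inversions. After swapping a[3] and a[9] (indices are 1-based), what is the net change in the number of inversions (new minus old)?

+7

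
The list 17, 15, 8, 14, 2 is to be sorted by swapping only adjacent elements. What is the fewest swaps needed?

Minimum adjacent swaps = number of inversions (each swap of adjacent out-of-order elements removes one inversion and no swap can remove more).
Count inversions — for each element, later elements that are smaller:
17: 15, 8, 14, 2 → 4
15: 8, 14, 2 → 3
8: 2 → 1
14: 2 → 1
2: none → 0
Total inversions: 4 + 3 + 1 + 1 + 0 = 9

9 adjacent swaps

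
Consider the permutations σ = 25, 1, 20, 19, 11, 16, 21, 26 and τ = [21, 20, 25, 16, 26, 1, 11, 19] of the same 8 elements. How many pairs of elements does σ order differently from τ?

Assign each item its position (1..8) in the first ordering, then rewrite the second ordering as that position sequence:
positions: 25→1, 1→2, 20→3, 19→4, 11→5, 16→6, 21→7, 26→8
second ordering as positions: [7, 3, 1, 6, 8, 2, 5, 4]
Discordant pairs = inversions in this position sequence.
7: 3, 1, 6, 2, 5, 4 → 6
3: 1, 2 → 2
1: 0
6: 2, 5, 4 → 3
8: 2, 5, 4 → 3
2: 0
5: 4 → 1
4: 0
Total: 6 + 2 + 0 + 3 + 3 + 0 + 1 + 0 = 15

15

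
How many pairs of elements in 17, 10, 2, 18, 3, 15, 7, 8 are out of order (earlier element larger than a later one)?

Sweep left to right; for each value list the smaller values that follow it:
17 → 10, 2, 3, 15, 7, 8 → 6
10 → 2, 3, 7, 8 → 4
2 → none → 0
18 → 3, 15, 7, 8 → 4
3 → none → 0
15 → 7, 8 → 2
7 → none → 0
8 → none → 0
Sum: 6 + 4 + 0 + 4 + 0 + 2 + 0 + 0 = 16

16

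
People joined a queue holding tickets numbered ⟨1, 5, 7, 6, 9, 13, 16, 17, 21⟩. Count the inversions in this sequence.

There is 1 out-of-order pair.

For each element, count later entries that are smaller:
1: 0
5: 0
7: 1
6: 0
9: 0
13: 0
16: 0
17: 0
21: 0
Sum: 0 + 0 + 1 + 0 + 0 + 0 + 0 + 0 + 0 = 1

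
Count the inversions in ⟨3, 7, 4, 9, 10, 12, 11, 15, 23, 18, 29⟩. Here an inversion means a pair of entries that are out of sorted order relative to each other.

3

For each element, count later entries that are smaller:
3 → none → 0
7 → 4 → 1
4 → none → 0
9 → none → 0
10 → none → 0
12 → 11 → 1
11 → none → 0
15 → none → 0
23 → 18 → 1
18 → none → 0
29 → none → 0
Sum: 0 + 1 + 0 + 0 + 0 + 1 + 0 + 0 + 1 + 0 + 0 = 3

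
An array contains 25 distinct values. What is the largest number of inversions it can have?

300

The maximum occurs when the array is in strictly decreasing order: every one of the C(25, 2) pairs is inverted.
C(25, 2) = 25·24/2 = 300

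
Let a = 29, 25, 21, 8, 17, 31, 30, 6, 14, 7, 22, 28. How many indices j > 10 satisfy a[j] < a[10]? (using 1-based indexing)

The element at index 10 is 7.
Elements after it: 22, 28
None of them are smaller than 7.

0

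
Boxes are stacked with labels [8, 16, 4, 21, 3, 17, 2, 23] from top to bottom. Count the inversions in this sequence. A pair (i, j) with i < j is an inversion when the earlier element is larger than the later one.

Out-of-order pairs: 13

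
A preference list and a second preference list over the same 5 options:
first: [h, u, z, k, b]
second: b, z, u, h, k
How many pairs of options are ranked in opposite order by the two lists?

Assign each item its position (1..5) in the first ordering, then rewrite the second ordering as that position sequence:
positions: h→1, u→2, z→3, k→4, b→5
second ordering as positions: [5, 3, 2, 1, 4]
Discordant pairs = inversions in this position sequence.
5: 3, 2, 1, 4 → 4
3: 2, 1 → 2
2: 1 → 1
1: 0
4: 0
Total: 4 + 2 + 1 + 0 + 0 = 7

7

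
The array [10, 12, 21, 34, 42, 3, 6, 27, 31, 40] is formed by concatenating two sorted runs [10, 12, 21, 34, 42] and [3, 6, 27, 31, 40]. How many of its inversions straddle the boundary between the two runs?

15

Count, for every r in R, how many entries of L exceed r:
r = 3: 10, 12, 21, 34, 42 → 5
r = 6: 10, 12, 21, 34, 42 → 5
r = 27: 34, 42 → 2
r = 31: 34, 42 → 2
r = 40: 42 → 1
Cross-inversions: 5 + 5 + 2 + 2 + 1 = 15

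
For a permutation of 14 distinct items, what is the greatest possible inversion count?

91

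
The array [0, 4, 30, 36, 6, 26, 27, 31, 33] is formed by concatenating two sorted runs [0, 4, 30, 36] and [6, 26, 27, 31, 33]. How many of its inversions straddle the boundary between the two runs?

8

For each element r of the right run, count left-run elements greater than r:
r = 6: 30, 36 → 2
r = 26: 30, 36 → 2
r = 27: 30, 36 → 2
r = 31: 36 → 1
r = 33: 36 → 1
Cross-inversions: 2 + 2 + 2 + 1 + 1 = 8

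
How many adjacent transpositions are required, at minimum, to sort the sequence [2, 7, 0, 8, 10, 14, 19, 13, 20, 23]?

Adjacent swaps: 4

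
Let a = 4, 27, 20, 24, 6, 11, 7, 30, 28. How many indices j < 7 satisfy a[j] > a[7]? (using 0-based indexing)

0

The element at index 7 is 30.
Elements before it: 4, 27, 20, 24, 6, 11, 7
None of them are larger than 30.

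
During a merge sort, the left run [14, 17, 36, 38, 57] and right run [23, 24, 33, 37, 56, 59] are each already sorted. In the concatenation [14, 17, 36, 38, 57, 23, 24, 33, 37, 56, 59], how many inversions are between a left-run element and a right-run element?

12 split inversions

Count, for every r in R, how many entries of L exceed r:
r = 23: 36, 38, 57 → 3
r = 24: 36, 38, 57 → 3
r = 33: 36, 38, 57 → 3
r = 37: 38, 57 → 2
r = 56: 57 → 1
r = 59: none → 0
Cross-inversions: 3 + 3 + 3 + 2 + 1 + 0 = 12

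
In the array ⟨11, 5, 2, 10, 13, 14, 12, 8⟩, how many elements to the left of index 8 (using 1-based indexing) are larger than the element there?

The element at index 8 is 8.
Elements before it: 11, 5, 2, 10, 13, 14, 12
Those larger than 8: 11, 10, 13, 14, 12

5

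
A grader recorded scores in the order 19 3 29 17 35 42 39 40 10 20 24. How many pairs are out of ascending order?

Count, for each position, how many later elements it exceeds:
19 → 3, 17, 10 → 3
3 → none → 0
29 → 17, 10, 20, 24 → 4
17 → 10 → 1
35 → 10, 20, 24 → 3
42 → 39, 40, 10, 20, 24 → 5
39 → 10, 20, 24 → 3
40 → 10, 20, 24 → 3
10 → none → 0
20 → none → 0
24 → none → 0
Sum: 3 + 0 + 4 + 1 + 3 + 5 + 3 + 3 + 0 + 0 + 0 = 22

22 out-of-order pairs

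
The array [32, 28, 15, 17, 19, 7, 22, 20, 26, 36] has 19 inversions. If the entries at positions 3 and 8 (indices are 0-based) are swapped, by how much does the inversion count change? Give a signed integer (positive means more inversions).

+7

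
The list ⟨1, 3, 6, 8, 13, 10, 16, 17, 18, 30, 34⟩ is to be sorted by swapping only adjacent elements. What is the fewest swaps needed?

1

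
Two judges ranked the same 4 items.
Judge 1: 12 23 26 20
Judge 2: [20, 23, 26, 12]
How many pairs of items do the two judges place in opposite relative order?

5

Assign each item its position (1..4) in the first ordering, then rewrite the second ordering as that position sequence:
positions: 12→1, 23→2, 26→3, 20→4
second ordering as positions: [4, 2, 3, 1]
Discordant pairs = inversions in this position sequence.
4: 2, 3, 1 → 3
2: 1 → 1
3: 1 → 1
1: 0
Total: 3 + 1 + 1 + 0 = 5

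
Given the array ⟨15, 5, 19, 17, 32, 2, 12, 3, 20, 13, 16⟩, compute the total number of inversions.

27

Element-by-element contributions:
15 → 5, 2, 12, 3, 13 → 5
5 → 2, 3 → 2
19 → 17, 2, 12, 3, 13, 16 → 6
17 → 2, 12, 3, 13, 16 → 5
32 → 2, 12, 3, 20, 13, 16 → 6
2 → none → 0
12 → 3 → 1
3 → none → 0
20 → 13, 16 → 2
13 → none → 0
16 → none → 0
Sum: 5 + 2 + 6 + 5 + 6 + 0 + 1 + 0 + 2 + 0 + 0 = 27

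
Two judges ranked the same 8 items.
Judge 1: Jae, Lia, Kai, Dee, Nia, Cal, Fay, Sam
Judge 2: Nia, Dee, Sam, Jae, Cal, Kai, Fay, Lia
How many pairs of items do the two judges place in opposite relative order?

16

Assign each item its position (1..8) in the first ordering, then rewrite the second ordering as that position sequence:
positions: Jae→1, Lia→2, Kai→3, Dee→4, Nia→5, Cal→6, Fay→7, Sam→8
second ordering as positions: [5, 4, 8, 1, 6, 3, 7, 2]
Discordant pairs = inversions in this position sequence.
5: 4, 1, 3, 2 → 4
4: 1, 3, 2 → 3
8: 1, 6, 3, 7, 2 → 5
1: 0
6: 3, 2 → 2
3: 2 → 1
7: 2 → 1
2: 0
Total: 4 + 3 + 5 + 0 + 2 + 1 + 1 + 0 = 16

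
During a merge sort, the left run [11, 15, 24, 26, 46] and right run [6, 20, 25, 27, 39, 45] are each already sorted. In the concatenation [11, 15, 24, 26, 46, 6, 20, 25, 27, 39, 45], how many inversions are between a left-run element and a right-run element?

13 cross-inversions

For each element r of the right run, count left-run elements greater than r:
r = 6: 11, 15, 24, 26, 46 → 5
r = 20: 24, 26, 46 → 3
r = 25: 26, 46 → 2
r = 27: 46 → 1
r = 39: 46 → 1
r = 45: 46 → 1
Cross-inversions: 5 + 3 + 2 + 1 + 1 + 1 = 13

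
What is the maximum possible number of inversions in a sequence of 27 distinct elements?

A reversed (strictly descending) arrangement makes every pair an inversion, giving C(27, 2) inversions.
C(27, 2) = 27·26/2 = 351

There are 351 inversions.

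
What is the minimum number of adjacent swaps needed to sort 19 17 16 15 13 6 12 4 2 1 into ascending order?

Swaps: 44

The minimum number of adjacent swaps to sort an array equals its inversion count, since every such swap removes exactly one inversion.
Count inversions — for each element, later elements that are smaller:
19: 17, 16, 15, 13, 6, 12, 4, 2, 1 → 9
17: 16, 15, 13, 6, 12, 4, 2, 1 → 8
16: 15, 13, 6, 12, 4, 2, 1 → 7
15: 13, 6, 12, 4, 2, 1 → 6
13: 6, 12, 4, 2, 1 → 5
6: 4, 2, 1 → 3
12: 4, 2, 1 → 3
4: 2, 1 → 2
2: 1 → 1
1: none → 0
Total inversions: 9 + 8 + 7 + 6 + 5 + 3 + 3 + 2 + 1 + 0 = 44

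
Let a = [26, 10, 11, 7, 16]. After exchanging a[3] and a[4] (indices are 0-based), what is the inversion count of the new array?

Inversions: 7

Positions 3 and 4 hold 7 and 16; after swapping, the array is [26, 10, 11, 16, 7].
Count, for each position, how many later elements it exceeds:
26 → 10, 11, 16, 7 → 4
10 → 7 → 1
11 → 7 → 1
16 → 7 → 1
7 → none → 0
Sum: 4 + 1 + 1 + 1 + 0 = 7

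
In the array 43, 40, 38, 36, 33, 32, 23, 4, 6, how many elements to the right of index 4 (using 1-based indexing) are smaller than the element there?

5

The element at index 4 is 36.
Elements after it: 33, 32, 23, 4, 6
Those smaller than 36: 33, 32, 23, 4, 6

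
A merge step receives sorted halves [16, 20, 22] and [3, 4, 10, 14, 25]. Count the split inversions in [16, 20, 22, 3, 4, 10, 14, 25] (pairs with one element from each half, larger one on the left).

Split inversions: 12

Count, for every r in R, how many entries of L exceed r:
r = 3: 16, 20, 22 → 3
r = 4: 16, 20, 22 → 3
r = 10: 16, 20, 22 → 3
r = 14: 16, 20, 22 → 3
r = 25: none → 0
Cross-inversions: 3 + 3 + 3 + 3 + 0 = 12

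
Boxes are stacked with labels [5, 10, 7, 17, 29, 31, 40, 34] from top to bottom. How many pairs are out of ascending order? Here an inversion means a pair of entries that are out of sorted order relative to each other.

There are 2 inversions.

Sweep left to right; for each value list the smaller values that follow it:
5: 0
10: 1
7: 0
17: 0
29: 0
31: 0
40: 1
34: 0
Sum: 0 + 1 + 0 + 0 + 0 + 0 + 1 + 0 = 2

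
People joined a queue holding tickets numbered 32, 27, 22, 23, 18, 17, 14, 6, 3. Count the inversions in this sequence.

Count, for each position, how many later elements it exceeds:
32: 8
27: 7
22: 5
23: 5
18: 4
17: 3
14: 2
6: 1
3: 0
Sum: 8 + 7 + 5 + 5 + 4 + 3 + 2 + 1 + 0 = 35

35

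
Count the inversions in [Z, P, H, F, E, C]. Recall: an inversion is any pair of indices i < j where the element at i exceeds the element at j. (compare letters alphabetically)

15

Sweep left to right; for each value list the smaller values that follow it:
Z → P, H, F, E, C → 5
P → H, F, E, C → 4
H → F, E, C → 3
F → E, C → 2
E → C → 1
C → none → 0
Sum: 5 + 4 + 3 + 2 + 1 + 0 = 15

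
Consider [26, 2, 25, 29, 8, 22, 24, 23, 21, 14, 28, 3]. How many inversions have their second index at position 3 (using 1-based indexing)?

1 such element

The element at index 3 is 25.
Elements before it: 26, 2
Those larger than 25: 26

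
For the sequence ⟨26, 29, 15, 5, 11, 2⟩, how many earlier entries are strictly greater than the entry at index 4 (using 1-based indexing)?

The element at index 4 is 5.
Elements before it: 26, 29, 15
Those larger than 5: 26, 29, 15

3 such elements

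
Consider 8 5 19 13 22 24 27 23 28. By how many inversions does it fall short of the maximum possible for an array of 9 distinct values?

32

Maximum inversions for 9 distinct elements is C(9, 2) = 9·8/2 = 36.
Current inversions — for each element, count later smaller elements:
8: 1
5: 0
19: 1
13: 0
22: 0
24: 1
27: 1
23: 0
28: 0
Current total: 1 + 0 + 1 + 0 + 0 + 1 + 1 + 0 + 0 = 4
Shortfall: 36 − 4 = 32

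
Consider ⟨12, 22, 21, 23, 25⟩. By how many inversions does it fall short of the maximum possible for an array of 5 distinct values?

9 inversions short

Maximum inversions for 5 distinct elements is C(5, 2) = 5·4/2 = 10.
Current inversions — for each element, count later smaller elements:
12: 0
22: 1
21: 0
23: 0
25: 0
Current total: 0 + 1 + 0 + 0 + 0 = 1
Shortfall: 10 − 1 = 9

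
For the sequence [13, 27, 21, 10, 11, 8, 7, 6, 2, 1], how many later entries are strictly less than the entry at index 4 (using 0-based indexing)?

The element at index 4 is 11.
Elements after it: 8, 7, 6, 2, 1
Those smaller than 11: 8, 7, 6, 2, 1

5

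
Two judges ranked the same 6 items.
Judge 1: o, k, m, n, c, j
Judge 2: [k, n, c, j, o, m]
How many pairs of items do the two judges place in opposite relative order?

7

Assign each item its position (1..6) in the first ordering, then rewrite the second ordering as that position sequence:
positions: o→1, k→2, m→3, n→4, c→5, j→6
second ordering as positions: [2, 4, 5, 6, 1, 3]
Discordant pairs = inversions in this position sequence.
2: 1 → 1
4: 1, 3 → 2
5: 1, 3 → 2
6: 1, 3 → 2
1: 0
3: 0
Total: 1 + 2 + 2 + 2 + 0 + 0 = 7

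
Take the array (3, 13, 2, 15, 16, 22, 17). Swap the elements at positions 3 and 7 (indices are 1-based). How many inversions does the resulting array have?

Positions 3 and 7 hold 2 and 17; after swapping, the array is [3, 13, 17, 15, 16, 22, 2].
Sweep left to right; for each value list the smaller values that follow it:
3: 1
13: 1
17: 3
15: 1
16: 1
22: 1
2: 0
Sum: 1 + 1 + 3 + 1 + 1 + 1 + 0 = 8

There are 8 inversions.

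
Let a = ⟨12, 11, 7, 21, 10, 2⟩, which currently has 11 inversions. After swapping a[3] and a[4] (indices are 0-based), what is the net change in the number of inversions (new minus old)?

-1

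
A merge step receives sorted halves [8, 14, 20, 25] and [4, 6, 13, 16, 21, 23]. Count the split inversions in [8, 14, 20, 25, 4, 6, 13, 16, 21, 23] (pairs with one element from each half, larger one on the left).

Take each right-half value and tally the left-half values above it:
r = 4: 8, 14, 20, 25 → 4
r = 6: 8, 14, 20, 25 → 4
r = 13: 14, 20, 25 → 3
r = 16: 20, 25 → 2
r = 21: 25 → 1
r = 23: 25 → 1
Cross-inversions: 4 + 4 + 3 + 2 + 1 + 1 = 15

There are 15 split inversions.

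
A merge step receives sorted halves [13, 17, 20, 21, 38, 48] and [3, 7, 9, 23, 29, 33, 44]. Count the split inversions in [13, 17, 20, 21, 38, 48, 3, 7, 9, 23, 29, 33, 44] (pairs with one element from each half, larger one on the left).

25 cross-inversions

For each element r of the right run, count left-run elements greater than r:
r = 3: 13, 17, 20, 21, 38, 48 → 6
r = 7: 13, 17, 20, 21, 38, 48 → 6
r = 9: 13, 17, 20, 21, 38, 48 → 6
r = 23: 38, 48 → 2
r = 29: 38, 48 → 2
r = 33: 38, 48 → 2
r = 44: 48 → 1
Cross-inversions: 6 + 6 + 6 + 2 + 2 + 2 + 1 = 25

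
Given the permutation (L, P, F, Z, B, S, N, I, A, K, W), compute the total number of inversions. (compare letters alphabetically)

Sweep left to right; for each value list the smaller values that follow it:
L → F, B, I, A, K → 5
P → F, B, N, I, A, K → 6
F → B, A → 2
Z → B, S, N, I, A, K, W → 7
B → A → 1
S → N, I, A, K → 4
N → I, A, K → 3
I → A → 1
A → none → 0
K → none → 0
W → none → 0
Sum: 5 + 6 + 2 + 7 + 1 + 4 + 3 + 1 + 0 + 0 + 0 = 29

29 inversions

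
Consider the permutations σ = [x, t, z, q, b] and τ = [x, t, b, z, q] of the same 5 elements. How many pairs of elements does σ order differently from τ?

Assign each item its position (1..5) in the first ordering, then rewrite the second ordering as that position sequence:
positions: x→1, t→2, z→3, q→4, b→5
second ordering as positions: [1, 2, 5, 3, 4]
Discordant pairs = inversions in this position sequence.
1: 0
2: 0
5: 3, 4 → 2
3: 0
4: 0
Total: 0 + 0 + 2 + 0 + 0 = 2

2 discordant pairs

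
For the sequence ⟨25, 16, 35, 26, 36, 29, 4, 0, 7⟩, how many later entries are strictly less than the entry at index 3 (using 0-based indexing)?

3

The element at index 3 is 26.
Elements after it: 36, 29, 4, 0, 7
Those smaller than 26: 4, 0, 7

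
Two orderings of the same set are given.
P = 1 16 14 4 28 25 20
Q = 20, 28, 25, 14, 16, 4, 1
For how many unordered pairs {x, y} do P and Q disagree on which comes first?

18 disagreeing pairs

Assign each item its position (1..7) in the first ordering, then rewrite the second ordering as that position sequence:
positions: 1→1, 16→2, 14→3, 4→4, 28→5, 25→6, 20→7
second ordering as positions: [7, 5, 6, 3, 2, 4, 1]
Discordant pairs = inversions in this position sequence.
7: 5, 6, 3, 2, 4, 1 → 6
5: 3, 2, 4, 1 → 4
6: 3, 2, 4, 1 → 4
3: 2, 1 → 2
2: 1 → 1
4: 1 → 1
1: 0
Total: 6 + 4 + 4 + 2 + 1 + 1 + 0 = 18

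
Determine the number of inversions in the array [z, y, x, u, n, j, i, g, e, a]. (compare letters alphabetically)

There are 45 inversions.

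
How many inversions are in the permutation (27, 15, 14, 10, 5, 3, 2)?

For each element, count later entries that are smaller:
27: 6
15: 5
14: 4
10: 3
5: 2
3: 1
2: 0
Sum: 6 + 5 + 4 + 3 + 2 + 1 + 0 = 21

There are 21 inversions.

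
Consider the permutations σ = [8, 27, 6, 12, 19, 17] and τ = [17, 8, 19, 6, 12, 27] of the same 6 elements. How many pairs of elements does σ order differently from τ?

10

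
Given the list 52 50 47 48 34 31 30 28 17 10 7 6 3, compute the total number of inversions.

Inversions: 77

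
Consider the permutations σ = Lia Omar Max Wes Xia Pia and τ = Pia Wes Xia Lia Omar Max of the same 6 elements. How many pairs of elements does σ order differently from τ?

Assign each item its position (1..6) in the first ordering, then rewrite the second ordering as that position sequence:
positions: Lia→1, Omar→2, Max→3, Wes→4, Xia→5, Pia→6
second ordering as positions: [6, 4, 5, 1, 2, 3]
Discordant pairs = inversions in this position sequence.
6: 4, 5, 1, 2, 3 → 5
4: 1, 2, 3 → 3
5: 1, 2, 3 → 3
1: 0
2: 0
3: 0
Total: 5 + 3 + 3 + 0 + 0 + 0 = 11

11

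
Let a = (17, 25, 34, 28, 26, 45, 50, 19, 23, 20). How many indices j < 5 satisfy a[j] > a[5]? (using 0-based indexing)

0 such elements

The element at index 5 is 45.
Elements before it: 17, 25, 34, 28, 26
None of them are larger than 45.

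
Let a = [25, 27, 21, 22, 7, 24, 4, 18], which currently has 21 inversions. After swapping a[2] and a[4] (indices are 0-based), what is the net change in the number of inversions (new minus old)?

Positions 2 and 4 hold 21 and 7; after swapping, the array is [25, 27, 7, 22, 21, 24, 4, 18].
For each element, count later entries that are smaller:
25 → 7, 22, 21, 24, 4, 18 → 6
27 → 7, 22, 21, 24, 4, 18 → 6
7 → 4 → 1
22 → 21, 4, 18 → 3
21 → 4, 18 → 2
24 → 4, 18 → 2
4 → none → 0
18 → none → 0
Sum: 6 + 6 + 1 + 3 + 2 + 2 + 0 + 0 = 20
Change: 20 − 21 = -1

-1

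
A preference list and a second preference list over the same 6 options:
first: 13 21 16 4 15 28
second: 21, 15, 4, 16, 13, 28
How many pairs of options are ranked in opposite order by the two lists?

There are 7 pairs.

Assign each item its position (1..6) in the first ordering, then rewrite the second ordering as that position sequence:
positions: 13→1, 21→2, 16→3, 4→4, 15→5, 28→6
second ordering as positions: [2, 5, 4, 3, 1, 6]
Discordant pairs = inversions in this position sequence.
2: 1 → 1
5: 4, 3, 1 → 3
4: 3, 1 → 2
3: 1 → 1
1: 0
6: 0
Total: 1 + 3 + 2 + 1 + 0 + 0 = 7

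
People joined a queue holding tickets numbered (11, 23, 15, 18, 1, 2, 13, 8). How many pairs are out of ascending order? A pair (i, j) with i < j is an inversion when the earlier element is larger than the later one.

18 inversions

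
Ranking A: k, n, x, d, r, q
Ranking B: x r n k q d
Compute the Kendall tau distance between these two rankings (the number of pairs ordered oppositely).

Assign each item its position (1..6) in the first ordering, then rewrite the second ordering as that position sequence:
positions: k→1, n→2, x→3, d→4, r→5, q→6
second ordering as positions: [3, 5, 2, 1, 6, 4]
Discordant pairs = inversions in this position sequence.
3: 2, 1 → 2
5: 2, 1, 4 → 3
2: 1 → 1
1: 0
6: 4 → 1
4: 0
Total: 2 + 3 + 1 + 0 + 1 + 0 = 7

7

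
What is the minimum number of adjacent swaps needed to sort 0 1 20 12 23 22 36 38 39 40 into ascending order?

2

The minimum number of adjacent swaps to sort an array equals its inversion count, since every such swap removes exactly one inversion.
Count inversions — for each element, later elements that are smaller:
0: none → 0
1: none → 0
20: 12 → 1
12: none → 0
23: 22 → 1
22: none → 0
36: none → 0
38: none → 0
39: none → 0
40: none → 0
Total inversions: 0 + 0 + 1 + 0 + 1 + 0 + 0 + 0 + 0 + 0 = 2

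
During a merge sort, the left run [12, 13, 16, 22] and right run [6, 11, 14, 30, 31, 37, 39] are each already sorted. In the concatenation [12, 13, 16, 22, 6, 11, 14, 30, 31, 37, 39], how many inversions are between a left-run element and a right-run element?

Count, for every r in R, how many entries of L exceed r:
r = 6: 12, 13, 16, 22 → 4
r = 11: 12, 13, 16, 22 → 4
r = 14: 16, 22 → 2
r = 30: none → 0
r = 31: none → 0
r = 37: none → 0
r = 39: none → 0
Cross-inversions: 4 + 4 + 2 + 0 + 0 + 0 + 0 = 10

10 split inversions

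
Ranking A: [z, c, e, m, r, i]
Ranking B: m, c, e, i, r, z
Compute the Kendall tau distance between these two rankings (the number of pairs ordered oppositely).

Assign each item its position (1..6) in the first ordering, then rewrite the second ordering as that position sequence:
positions: z→1, c→2, e→3, m→4, r→5, i→6
second ordering as positions: [4, 2, 3, 6, 5, 1]
Discordant pairs = inversions in this position sequence.
4: 2, 3, 1 → 3
2: 1 → 1
3: 1 → 1
6: 5, 1 → 2
5: 1 → 1
1: 0
Total: 3 + 1 + 1 + 2 + 1 + 0 = 8

8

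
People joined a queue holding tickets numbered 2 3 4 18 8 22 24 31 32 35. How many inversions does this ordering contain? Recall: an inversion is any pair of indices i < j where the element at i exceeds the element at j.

Element-by-element contributions:
2: 0
3: 0
4: 0
18: 1
8: 0
22: 0
24: 0
31: 0
32: 0
35: 0
Sum: 0 + 0 + 0 + 1 + 0 + 0 + 0 + 0 + 0 + 0 = 1

1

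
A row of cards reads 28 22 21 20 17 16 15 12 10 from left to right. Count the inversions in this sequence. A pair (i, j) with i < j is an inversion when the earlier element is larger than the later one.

Element-by-element contributions:
28: 8
22: 7
21: 6
20: 5
17: 4
16: 3
15: 2
12: 1
10: 0
Sum: 8 + 7 + 6 + 5 + 4 + 3 + 2 + 1 + 0 = 36

36 inversions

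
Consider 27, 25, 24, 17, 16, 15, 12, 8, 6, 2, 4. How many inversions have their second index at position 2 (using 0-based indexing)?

The element at index 2 is 24.
Elements before it: 27, 25
Those larger than 24: 27, 25

2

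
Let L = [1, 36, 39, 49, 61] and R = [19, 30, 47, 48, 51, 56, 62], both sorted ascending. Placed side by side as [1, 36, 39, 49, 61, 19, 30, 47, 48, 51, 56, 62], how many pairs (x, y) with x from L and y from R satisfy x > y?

For each element r of the right run, count left-run elements greater than r:
r = 19: 36, 39, 49, 61 → 4
r = 30: 36, 39, 49, 61 → 4
r = 47: 49, 61 → 2
r = 48: 49, 61 → 2
r = 51: 61 → 1
r = 56: 61 → 1
r = 62: none → 0
Cross-inversions: 4 + 4 + 2 + 2 + 1 + 1 + 0 = 14

14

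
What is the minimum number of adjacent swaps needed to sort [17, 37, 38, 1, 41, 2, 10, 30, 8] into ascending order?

There are 20 adjacent swaps.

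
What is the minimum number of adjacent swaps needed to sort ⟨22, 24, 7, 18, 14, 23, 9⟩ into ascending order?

Each adjacent swap fixes exactly one inversion, so the minimum swap count equals the number of inversions.
Count inversions — for each element, later elements that are smaller:
22: 7, 18, 14, 9 → 4
24: 7, 18, 14, 23, 9 → 5
7: none → 0
18: 14, 9 → 2
14: 9 → 1
23: 9 → 1
9: none → 0
Total inversions: 4 + 5 + 0 + 2 + 1 + 1 + 0 = 13

13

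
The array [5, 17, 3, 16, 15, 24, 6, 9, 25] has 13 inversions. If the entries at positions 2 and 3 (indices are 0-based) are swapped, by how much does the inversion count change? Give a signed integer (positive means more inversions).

Positions 2 and 3 hold 3 and 16; after swapping, the array is [5, 17, 16, 3, 15, 24, 6, 9, 25].
Sweep left to right; for each value list the smaller values that follow it:
5 → 3 → 1
17 → 16, 3, 15, 6, 9 → 5
16 → 3, 15, 6, 9 → 4
3 → none → 0
15 → 6, 9 → 2
24 → 6, 9 → 2
6 → none → 0
9 → none → 0
25 → none → 0
Sum: 1 + 5 + 4 + 0 + 2 + 2 + 0 + 0 + 0 = 14
Change: 14 − 13 = +1

+1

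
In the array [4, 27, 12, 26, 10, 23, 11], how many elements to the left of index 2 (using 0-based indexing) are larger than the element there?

1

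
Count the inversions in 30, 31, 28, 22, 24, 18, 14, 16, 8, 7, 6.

52 inversions

For each element, count later entries that are smaller:
30 → 28, 22, 24, 18, 14, 16, 8, 7, 6 → 9
31 → 28, 22, 24, 18, 14, 16, 8, 7, 6 → 9
28 → 22, 24, 18, 14, 16, 8, 7, 6 → 8
22 → 18, 14, 16, 8, 7, 6 → 6
24 → 18, 14, 16, 8, 7, 6 → 6
18 → 14, 16, 8, 7, 6 → 5
14 → 8, 7, 6 → 3
16 → 8, 7, 6 → 3
8 → 7, 6 → 2
7 → 6 → 1
6 → none → 0
Sum: 9 + 9 + 8 + 6 + 6 + 5 + 3 + 3 + 2 + 1 + 0 = 52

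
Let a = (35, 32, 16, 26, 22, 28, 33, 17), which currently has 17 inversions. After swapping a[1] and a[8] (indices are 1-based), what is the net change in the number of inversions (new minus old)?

-11

Positions 1 and 8 hold 35 and 17; after swapping, the array is [17, 32, 16, 26, 22, 28, 33, 35].
For each element, count later entries that are smaller:
17 → 16 → 1
32 → 16, 26, 22, 28 → 4
16 → none → 0
26 → 22 → 1
22 → none → 0
28 → none → 0
33 → none → 0
35 → none → 0
Sum: 1 + 4 + 0 + 1 + 0 + 0 + 0 + 0 = 6
Change: 6 − 17 = -11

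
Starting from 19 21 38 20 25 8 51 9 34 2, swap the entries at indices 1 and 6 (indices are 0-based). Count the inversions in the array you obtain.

30 inversions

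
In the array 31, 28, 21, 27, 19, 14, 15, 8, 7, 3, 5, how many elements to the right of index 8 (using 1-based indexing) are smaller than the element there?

3 such elements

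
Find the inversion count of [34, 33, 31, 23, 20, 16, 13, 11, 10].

Element-by-element contributions:
34: 8
33: 7
31: 6
23: 5
20: 4
16: 3
13: 2
11: 1
10: 0
Sum: 8 + 7 + 6 + 5 + 4 + 3 + 2 + 1 + 0 = 36

36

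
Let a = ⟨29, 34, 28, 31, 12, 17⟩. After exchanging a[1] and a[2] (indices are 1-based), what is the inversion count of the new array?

Positions 1 and 2 hold 29 and 34; after swapping, the array is [34, 29, 28, 31, 12, 17].
Element-by-element contributions:
34: 5
29: 3
28: 2
31: 2
12: 0
17: 0
Sum: 5 + 3 + 2 + 2 + 0 + 0 = 12

12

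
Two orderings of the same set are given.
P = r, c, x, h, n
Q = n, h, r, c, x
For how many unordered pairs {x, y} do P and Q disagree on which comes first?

Disagreeing pairs: 7

Assign each item its position (1..5) in the first ordering, then rewrite the second ordering as that position sequence:
positions: r→1, c→2, x→3, h→4, n→5
second ordering as positions: [5, 4, 1, 2, 3]
Discordant pairs = inversions in this position sequence.
5: 4, 1, 2, 3 → 4
4: 1, 2, 3 → 3
1: 0
2: 0
3: 0
Total: 4 + 3 + 0 + 0 + 0 = 7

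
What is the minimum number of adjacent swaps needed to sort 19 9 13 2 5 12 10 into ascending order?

Each adjacent swap fixes exactly one inversion, so the minimum swap count equals the number of inversions.
Count inversions — for each element, later elements that are smaller:
19: 9, 13, 2, 5, 12, 10 → 6
9: 2, 5 → 2
13: 2, 5, 12, 10 → 4
2: none → 0
5: none → 0
12: 10 → 1
10: none → 0
Total inversions: 6 + 2 + 4 + 0 + 0 + 1 + 0 = 13

There are 13 adjacent swaps.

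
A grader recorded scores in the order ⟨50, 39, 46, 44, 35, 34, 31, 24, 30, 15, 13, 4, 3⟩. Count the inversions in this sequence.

There are 75 inversions.

Sweep left to right; for each value list the smaller values that follow it:
50: 12
39: 9
46: 10
44: 9
35: 8
34: 7
31: 6
24: 4
30: 4
15: 3
13: 2
4: 1
3: 0
Sum: 12 + 9 + 10 + 9 + 8 + 7 + 6 + 4 + 4 + 3 + 2 + 1 + 0 = 75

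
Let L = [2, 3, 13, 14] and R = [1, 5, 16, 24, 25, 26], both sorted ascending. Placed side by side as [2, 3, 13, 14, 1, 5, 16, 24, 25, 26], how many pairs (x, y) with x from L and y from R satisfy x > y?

Take each right-half value and tally the left-half values above it:
r = 1: 2, 3, 13, 14 → 4
r = 5: 13, 14 → 2
r = 16: none → 0
r = 24: none → 0
r = 25: none → 0
r = 26: none → 0
Cross-inversions: 4 + 2 + 0 + 0 + 0 + 0 = 6

6 cross-inversions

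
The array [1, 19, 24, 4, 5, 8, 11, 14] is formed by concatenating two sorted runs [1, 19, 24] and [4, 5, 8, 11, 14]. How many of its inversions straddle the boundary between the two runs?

Take each right-half value and tally the left-half values above it:
r = 4: 19, 24 → 2
r = 5: 19, 24 → 2
r = 8: 19, 24 → 2
r = 11: 19, 24 → 2
r = 14: 19, 24 → 2
Cross-inversions: 2 + 2 + 2 + 2 + 2 = 10

There are 10 cross-inversions.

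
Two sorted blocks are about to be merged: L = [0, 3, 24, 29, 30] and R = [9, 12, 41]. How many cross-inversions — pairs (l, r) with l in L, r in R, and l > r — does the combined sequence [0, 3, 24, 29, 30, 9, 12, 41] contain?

6

Take each right-half value and tally the left-half values above it:
r = 9: 24, 29, 30 → 3
r = 12: 24, 29, 30 → 3
r = 41: none → 0
Cross-inversions: 3 + 3 + 0 = 6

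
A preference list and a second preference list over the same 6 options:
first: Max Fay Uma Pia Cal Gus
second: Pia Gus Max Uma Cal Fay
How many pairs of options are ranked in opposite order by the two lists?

Pairs: 9

Assign each item its position (1..6) in the first ordering, then rewrite the second ordering as that position sequence:
positions: Max→1, Fay→2, Uma→3, Pia→4, Cal→5, Gus→6
second ordering as positions: [4, 6, 1, 3, 5, 2]
Discordant pairs = inversions in this position sequence.
4: 1, 3, 2 → 3
6: 1, 3, 5, 2 → 4
1: 0
3: 2 → 1
5: 2 → 1
2: 0
Total: 3 + 4 + 0 + 1 + 1 + 0 = 9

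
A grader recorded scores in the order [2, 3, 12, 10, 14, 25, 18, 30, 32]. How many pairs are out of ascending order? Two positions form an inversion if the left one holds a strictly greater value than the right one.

2

Element-by-element contributions:
2: 0
3: 0
12: 1
10: 0
14: 0
25: 1
18: 0
30: 0
32: 0
Sum: 0 + 0 + 1 + 0 + 0 + 1 + 0 + 0 + 0 = 2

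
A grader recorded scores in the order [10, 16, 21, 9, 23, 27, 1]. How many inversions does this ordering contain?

9 inversions

Listing every pair i<j with a[i]>a[j] (using 0-based positions):
(0,3): 10 > 9
(0,6): 10 > 1
(1,3): 16 > 9
(1,6): 16 > 1
(2,3): 21 > 9
(2,6): 21 > 1
(3,6): 9 > 1
(4,6): 23 > 1
(5,6): 27 > 1
That's 9 pairs.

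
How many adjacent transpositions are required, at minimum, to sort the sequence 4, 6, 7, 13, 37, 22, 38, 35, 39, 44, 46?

Each adjacent swap fixes exactly one inversion, so the minimum swap count equals the number of inversions.
Count inversions — for each element, later elements that are smaller:
4: none → 0
6: none → 0
7: none → 0
13: none → 0
37: 22, 35 → 2
22: none → 0
38: 35 → 1
35: none → 0
39: none → 0
44: none → 0
46: none → 0
Total inversions: 0 + 0 + 0 + 0 + 2 + 0 + 1 + 0 + 0 + 0 + 0 = 3

3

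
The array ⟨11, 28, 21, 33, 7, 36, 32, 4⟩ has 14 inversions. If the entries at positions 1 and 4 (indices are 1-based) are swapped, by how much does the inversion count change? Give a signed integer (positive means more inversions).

Positions 1 and 4 hold 11 and 33; after swapping, the array is [33, 28, 21, 11, 7, 36, 32, 4].
For each element, count later entries that are smaller:
33 → 28, 21, 11, 7, 32, 4 → 6
28 → 21, 11, 7, 4 → 4
21 → 11, 7, 4 → 3
11 → 7, 4 → 2
7 → 4 → 1
36 → 32, 4 → 2
32 → 4 → 1
4 → none → 0
Sum: 6 + 4 + 3 + 2 + 1 + 2 + 1 + 0 = 19
Change: 19 − 14 = +5

+5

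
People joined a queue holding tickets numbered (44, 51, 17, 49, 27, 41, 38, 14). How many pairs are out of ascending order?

Count, for each position, how many later elements it exceeds:
44: 5
51: 6
17: 1
49: 4
27: 1
41: 2
38: 1
14: 0
Sum: 5 + 6 + 1 + 4 + 1 + 2 + 1 + 0 = 20

There are 20 inversions.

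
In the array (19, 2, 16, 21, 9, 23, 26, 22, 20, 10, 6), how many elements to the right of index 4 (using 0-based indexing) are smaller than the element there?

1

The element at index 4 is 9.
Elements after it: 23, 26, 22, 20, 10, 6
Those smaller than 9: 6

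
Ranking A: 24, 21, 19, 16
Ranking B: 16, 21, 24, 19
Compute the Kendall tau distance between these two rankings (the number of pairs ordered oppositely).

There are 4 discordant pairs.

Assign each item its position (1..4) in the first ordering, then rewrite the second ordering as that position sequence:
positions: 24→1, 21→2, 19→3, 16→4
second ordering as positions: [4, 2, 1, 3]
Discordant pairs = inversions in this position sequence.
4: 2, 1, 3 → 3
2: 1 → 1
1: 0
3: 0
Total: 3 + 1 + 0 + 0 = 4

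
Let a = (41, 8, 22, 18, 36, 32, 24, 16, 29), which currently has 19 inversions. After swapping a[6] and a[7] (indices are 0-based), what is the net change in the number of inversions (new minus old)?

-1

Positions 6 and 7 hold 24 and 16; after swapping, the array is [41, 8, 22, 18, 36, 32, 16, 24, 29].
For each element, count later entries that are smaller:
41 → 8, 22, 18, 36, 32, 16, 24, 29 → 8
8 → none → 0
22 → 18, 16 → 2
18 → 16 → 1
36 → 32, 16, 24, 29 → 4
32 → 16, 24, 29 → 3
16 → none → 0
24 → none → 0
29 → none → 0
Sum: 8 + 0 + 2 + 1 + 4 + 3 + 0 + 0 + 0 = 18
Change: 18 − 19 = -1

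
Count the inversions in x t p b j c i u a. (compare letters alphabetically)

26 out-of-order pairs

Sweep left to right; for each value list the smaller values that follow it:
x → t, p, b, j, c, i, u, a → 8
t → p, b, j, c, i, a → 6
p → b, j, c, i, a → 5
b → a → 1
j → c, i, a → 3
c → a → 1
i → a → 1
u → a → 1
a → none → 0
Sum: 8 + 6 + 5 + 1 + 3 + 1 + 1 + 1 + 0 = 26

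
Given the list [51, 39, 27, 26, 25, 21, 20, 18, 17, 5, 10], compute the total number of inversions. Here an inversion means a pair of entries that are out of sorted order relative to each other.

Count, for each position, how many later elements it exceeds:
51 → 39, 27, 26, 25, 21, 20, 18, 17, 5, 10 → 10
39 → 27, 26, 25, 21, 20, 18, 17, 5, 10 → 9
27 → 26, 25, 21, 20, 18, 17, 5, 10 → 8
26 → 25, 21, 20, 18, 17, 5, 10 → 7
25 → 21, 20, 18, 17, 5, 10 → 6
21 → 20, 18, 17, 5, 10 → 5
20 → 18, 17, 5, 10 → 4
18 → 17, 5, 10 → 3
17 → 5, 10 → 2
5 → none → 0
10 → none → 0
Sum: 10 + 9 + 8 + 7 + 6 + 5 + 4 + 3 + 2 + 0 + 0 = 54

54 inversions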